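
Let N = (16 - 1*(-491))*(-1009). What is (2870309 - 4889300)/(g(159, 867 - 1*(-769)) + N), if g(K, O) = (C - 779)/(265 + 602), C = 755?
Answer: 583488399/147841715 ≈ 3.9467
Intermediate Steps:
N = -511563 (N = (16 + 491)*(-1009) = 507*(-1009) = -511563)
g(K, O) = -8/289 (g(K, O) = (755 - 779)/(265 + 602) = -24/867 = -24*1/867 = -8/289)
(2870309 - 4889300)/(g(159, 867 - 1*(-769)) + N) = (2870309 - 4889300)/(-8/289 - 511563) = -2018991/(-147841715/289) = -2018991*(-289/147841715) = 583488399/147841715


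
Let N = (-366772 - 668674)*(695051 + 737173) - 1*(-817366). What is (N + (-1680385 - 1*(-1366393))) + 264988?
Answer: -1482989843542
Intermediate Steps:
N = -1482989794538 (N = -1035446*1432224 + 817366 = -1482990611904 + 817366 = -1482989794538)
(N + (-1680385 - 1*(-1366393))) + 264988 = (-1482989794538 + (-1680385 - 1*(-1366393))) + 264988 = (-1482989794538 + (-1680385 + 1366393)) + 264988 = (-1482989794538 - 313992) + 264988 = -1482990108530 + 264988 = -1482989843542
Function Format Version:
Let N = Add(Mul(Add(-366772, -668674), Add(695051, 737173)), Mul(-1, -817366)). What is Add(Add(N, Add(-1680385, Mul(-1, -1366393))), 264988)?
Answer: -1482989843542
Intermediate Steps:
N = -1482989794538 (N = Add(Mul(-1035446, 1432224), 817366) = Add(-1482990611904, 817366) = -1482989794538)
Add(Add(N, Add(-1680385, Mul(-1, -1366393))), 264988) = Add(Add(-1482989794538, Add(-1680385, Mul(-1, -1366393))), 264988) = Add(Add(-1482989794538, Add(-1680385, 1366393)), 264988) = Add(Add(-1482989794538, -313992), 264988) = Add(-1482990108530, 264988) = -1482989843542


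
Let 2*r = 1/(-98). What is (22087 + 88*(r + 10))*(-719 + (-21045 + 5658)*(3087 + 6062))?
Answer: -158424250023902/49 ≈ -3.2331e+12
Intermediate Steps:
r = -1/196 (r = (½)/(-98) = (½)*(-1/98) = -1/196 ≈ -0.0051020)
(22087 + 88*(r + 10))*(-719 + (-21045 + 5658)*(3087 + 6062)) = (22087 + 88*(-1/196 + 10))*(-719 + (-21045 + 5658)*(3087 + 6062)) = (22087 + 88*(1959/196))*(-719 - 15387*9149) = (22087 + 43098/49)*(-719 - 140775663) = (1125361/49)*(-140776382) = -158424250023902/49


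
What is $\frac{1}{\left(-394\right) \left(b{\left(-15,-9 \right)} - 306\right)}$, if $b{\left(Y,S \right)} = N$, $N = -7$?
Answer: $\frac{1}{123322} \approx 8.1089 \cdot 10^{-6}$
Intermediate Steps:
$b{\left(Y,S \right)} = -7$
$\frac{1}{\left(-394\right) \left(b{\left(-15,-9 \right)} - 306\right)} = \frac{1}{\left(-394\right) \left(-7 - 306\right)} = \frac{1}{\left(-394\right) \left(-313\right)} = \frac{1}{123322}$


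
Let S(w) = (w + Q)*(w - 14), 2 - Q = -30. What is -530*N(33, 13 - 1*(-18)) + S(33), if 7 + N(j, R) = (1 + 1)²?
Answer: 2825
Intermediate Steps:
Q = 32 (Q = 2 - 1*(-30) = 2 + 30 = 32)
N(j, R) = -3 (N(j, R) = -7 + (1 + 1)² = -7 + 2² = -7 + 4 = -3)
S(w) = (-14 + w)*(32 + w) (S(w) = (w + 32)*(w - 14) = (32 + w)*(-14 + w) = (-14 + w)*(32 + w))
-530*N(33, 13 - 1*(-18)) + S(33) = -530*(-3) + (-448 + 33² + 18*33) = 1590 + (-448 + 1089 + 594) = 1590 + 1235 = 2825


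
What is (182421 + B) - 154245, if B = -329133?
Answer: -300957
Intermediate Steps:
(182421 + B) - 154245 = (182421 - 329133) - 154245 = -146712 - 154245 = -300957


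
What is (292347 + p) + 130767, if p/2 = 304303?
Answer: 1031720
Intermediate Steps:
p = 608606 (p = 2*304303 = 608606)
(292347 + p) + 130767 = (292347 + 608606) + 130767 = 900953 + 130767 = 1031720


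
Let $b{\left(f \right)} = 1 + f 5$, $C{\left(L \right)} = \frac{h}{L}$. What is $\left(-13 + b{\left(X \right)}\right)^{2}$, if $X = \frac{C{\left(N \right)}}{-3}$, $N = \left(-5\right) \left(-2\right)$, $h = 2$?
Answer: $\frac{1369}{9} \approx 152.11$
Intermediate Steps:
$N = 10$
$C{\left(L \right)} = \frac{2}{L}$
$X = - \frac{1}{15}$ ($X = \frac{2 \cdot \frac{1}{10}}{-3} = 2 \cdot \frac{1}{10} \left(- \frac{1}{3}\right) = \frac{1}{5} \left(- \frac{1}{3}\right) = - \frac{1}{15} \approx -0.066667$)
$b{\left(f \right)} = 1 + 5 f$
$\left(-13 + b{\left(X \right)}\right)^{2} = \left(-13 + \left(1 + 5 \left(- \frac{1}{15}\right)\right)\right)^{2} = \left(-13 + \left(1 - \frac{1}{3}\right)\right)^{2} = \left(-13 + \frac{2}{3}\right)^{2} = \left(- \frac{37}{3}\right)^{2} = \frac{1369}{9}$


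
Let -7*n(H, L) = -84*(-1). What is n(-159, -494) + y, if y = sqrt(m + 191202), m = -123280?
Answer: -12 + sqrt(67922) ≈ 248.62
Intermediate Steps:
n(H, L) = -12 (n(H, L) = -(-12)*(-1) = -1/7*84 = -12)
y = sqrt(67922) (y = sqrt(-123280 + 191202) = sqrt(67922) ≈ 260.62)
n(-159, -494) + y = -12 + sqrt(67922)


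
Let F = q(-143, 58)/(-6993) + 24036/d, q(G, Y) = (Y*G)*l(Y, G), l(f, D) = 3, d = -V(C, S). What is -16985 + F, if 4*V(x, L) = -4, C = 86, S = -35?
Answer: 16444175/2331 ≈ 7054.6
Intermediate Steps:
V(x, L) = -1 (V(x, L) = (¼)*(-4) = -1)
d = 1 (d = -1*(-1) = 1)
q(G, Y) = 3*G*Y (q(G, Y) = (Y*G)*3 = (G*Y)*3 = 3*G*Y)
F = 56036210/2331 (F = (3*(-143)*58)/(-6993) + 24036/1 = -24882*(-1/6993) + 24036*1 = 8294/2331 + 24036 = 56036210/2331 ≈ 24040.)
-16985 + F = -16985 + 56036210/2331 = 16444175/2331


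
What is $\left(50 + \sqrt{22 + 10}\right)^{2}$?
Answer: $2532 + 400 \sqrt{2} \approx 3097.7$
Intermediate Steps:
$\left(50 + \sqrt{22 + 10}\right)^{2} = \left(50 + \sqrt{32}\right)^{2} = \left(50 + 4 \sqrt{2}\right)^{2}$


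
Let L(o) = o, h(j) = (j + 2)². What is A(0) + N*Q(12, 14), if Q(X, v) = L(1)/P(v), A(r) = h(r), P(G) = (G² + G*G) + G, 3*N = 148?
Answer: 2510/609 ≈ 4.1215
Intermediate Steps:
N = 148/3 (N = (⅓)*148 = 148/3 ≈ 49.333)
P(G) = G + 2*G² (P(G) = (G² + G²) + G = 2*G² + G = G + 2*G²)
h(j) = (2 + j)²
A(r) = (2 + r)²
Q(X, v) = 1/(v*(1 + 2*v))
A(0) + N*Q(12, 14) = (2 + 0)² + 148*(1/(14*(1 + 2*14)))/3 = 2² + 148*(1/(14*(1 + 28)))/3 = 4 + 148*((1/14)/29)/3 = 4 + 148*((1/14)*(1/29))/3 = 4 + (148/3)*(1/406) = 4 + 74/609 = 2510/609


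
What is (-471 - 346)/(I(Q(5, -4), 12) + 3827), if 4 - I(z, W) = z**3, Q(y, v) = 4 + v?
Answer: -817/3831 ≈ -0.21326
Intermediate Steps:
I(z, W) = 4 - z**3
(-471 - 346)/(I(Q(5, -4), 12) + 3827) = (-471 - 346)/((4 - (4 - 4)**3) + 3827) = -817/((4 - 1*0**3) + 3827) = -817/((4 - 1*0) + 3827) = -817/((4 + 0) + 3827) = -817/(4 + 3827) = -817/3831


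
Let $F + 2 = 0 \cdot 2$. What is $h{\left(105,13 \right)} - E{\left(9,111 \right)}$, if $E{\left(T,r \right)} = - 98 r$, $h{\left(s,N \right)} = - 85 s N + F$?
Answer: $-105149$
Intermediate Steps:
$F = -2$ ($F = -2 + 0 \cdot 2 = -2 + 0 = -2$)
$h{\left(s,N \right)} = -2 - 85 N s$ ($h{\left(s,N \right)} = - 85 s N - 2 = - 85 N s - 2 = -2 - 85 N s$)
$h{\left(105,13 \right)} - E{\left(9,111 \right)} = \left(-2 - 1105 \cdot 105\right) - \left(-98\right) 111 = \left(-2 - 116025\right) - -10878 = -116027 + 10878 = -105149$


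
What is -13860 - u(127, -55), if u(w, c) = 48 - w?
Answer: -13781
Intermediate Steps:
-13860 - u(127, -55) = -13860 - (48 - 1*127) = -13860 - (48 - 127) = -13860 - 1*(-79) = -13860 + 79 = -13781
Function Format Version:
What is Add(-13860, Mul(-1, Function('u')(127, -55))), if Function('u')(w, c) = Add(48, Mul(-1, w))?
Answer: -13781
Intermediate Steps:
Add(-13860, Mul(-1, Function('u')(127, -55))) = Add(-13860, Mul(-1, Add(48, Mul(-1, 127)))) = Add(-13860, Mul(-1, Add(48, -127))) = Add(-13860, Mul(-1, -79)) = Add(-13860, 79) = -13781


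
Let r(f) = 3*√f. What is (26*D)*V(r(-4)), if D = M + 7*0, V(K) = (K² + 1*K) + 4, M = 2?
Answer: -1664 + 312*I ≈ -1664.0 + 312.0*I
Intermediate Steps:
V(K) = 4 + K + K² (V(K) = (K² + K) + 4 = (K + K²) + 4 = 4 + K + K²)
D = 2 (D = 2 + 7*0 = 2 + 0 = 2)
(26*D)*V(r(-4)) = (26*2)*(4 + 3*√(-4) + (3*√(-4))²) = 52*(4 + 3*(2*I) + (3*(2*I))²) = 52*(4 + 6*I + (6*I)²) = 52*(4 + 6*I - 36) = 52*(-32 + 6*I) = -1664 + 312*I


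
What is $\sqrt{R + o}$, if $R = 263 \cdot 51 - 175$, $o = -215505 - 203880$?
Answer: $i \sqrt{406147} \approx 637.3 i$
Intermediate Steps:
$o = -419385$ ($o = -215505 - 203880 = -419385$)
$R = 13238$ ($R = 13413 - 175 = 13238$)
$\sqrt{R + o} = \sqrt{13238 - 419385} = \sqrt{-406147} = i \sqrt{406147}$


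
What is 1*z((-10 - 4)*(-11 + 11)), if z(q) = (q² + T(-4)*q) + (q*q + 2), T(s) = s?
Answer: 2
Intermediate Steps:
z(q) = 2 - 4*q + 2*q² (z(q) = (q² - 4*q) + (q*q + 2) = (q² - 4*q) + (q² + 2) = (q² - 4*q) + (2 + q²) = 2 - 4*q + 2*q²)
1*z((-10 - 4)*(-11 + 11)) = 1*(2 - 4*(-10 - 4)*(-11 + 11) + 2*((-10 - 4)*(-11 + 11))²) = 1*(2 - (-56)*0 + 2*(-14*0)²) = 1*(2 - 4*0 + 2*0²) = 1*(2 + 0 + 2*0) = 1*(2 + 0 + 0) = 1*2 = 2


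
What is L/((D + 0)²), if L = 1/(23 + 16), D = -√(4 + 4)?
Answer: 1/312 ≈ 0.0032051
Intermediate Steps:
D = -2*√2 (D = -√8 = -2*√2 ≈ -2.8284)
L = 1/39 ≈ 0.025641
L/((D + 0)²) = (1/39)/(-2*√2 + 0)² = (1/39)/(-2*√2)² = (1/39)/8 = (⅛)*(1/39) = 1/312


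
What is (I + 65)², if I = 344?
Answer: 167281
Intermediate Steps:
(I + 65)² = (344 + 65)² = 409² = 167281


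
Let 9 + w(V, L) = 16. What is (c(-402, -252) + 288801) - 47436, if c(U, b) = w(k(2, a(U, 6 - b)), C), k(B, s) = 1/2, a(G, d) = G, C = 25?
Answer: 241372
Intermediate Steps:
k(B, s) = ½
w(V, L) = 7 (w(V, L) = -9 + 16 = 7)
c(U, b) = 7
(c(-402, -252) + 288801) - 47436 = (7 + 288801) - 47436 = 288808 - 47436 = 241372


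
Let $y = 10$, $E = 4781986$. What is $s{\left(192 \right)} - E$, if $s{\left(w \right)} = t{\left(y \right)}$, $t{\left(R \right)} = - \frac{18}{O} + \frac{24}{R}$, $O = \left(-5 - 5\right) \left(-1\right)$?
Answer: $- \frac{23909927}{5} \approx -4.782 \cdot 10^{6}$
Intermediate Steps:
$O = 10$ ($O = \left(-10\right) \left(-1\right) = 10$)
$t{\left(R \right)} = - \frac{9}{5} + \frac{24}{R}$ ($t{\left(R \right)} = - \frac{18}{10} + \frac{24}{R} = \left(-18\right) \frac{1}{10} + \frac{24}{R} = - \frac{9}{5} + \frac{24}{R}$)
$s{\left(w \right)} = \frac{3}{5}$ ($s{\left(w \right)} = - \frac{9}{5} + \frac{24}{10} = - \frac{9}{5} + 24 \cdot \frac{1}{10} = - \frac{9}{5} + \frac{12}{5} = \frac{3}{5}$)
$s{\left(192 \right)} - E = \frac{3}{5} - 4781986 = - \frac{23909927}{5}$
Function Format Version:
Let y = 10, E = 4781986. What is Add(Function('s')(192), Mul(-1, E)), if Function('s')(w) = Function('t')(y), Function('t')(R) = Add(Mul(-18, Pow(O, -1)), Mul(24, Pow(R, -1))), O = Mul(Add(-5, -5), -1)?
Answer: Rational(-23909927, 5) ≈ -4.7820e+6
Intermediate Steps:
O = 10 (O = Mul(-10, -1) = 10)
Function('t')(R) = Add(Rational(-9, 5), Mul(24, Pow(R, -1))) (Function('t')(R) = Add(Mul(-18, Pow(10, -1)), Mul(24, Pow(R, -1))) = Add(Mul(-18, Rational(1, 10)), Mul(24, Pow(R, -1))) = Add(Rational(-9, 5), Mul(24, Pow(R, -1))))
Function('s')(w) = Rational(3, 5) (Function('s')(w) = Add(Rational(-9, 5), Mul(24, Pow(10, -1))) = Add(Rational(-9, 5), Mul(24, Rational(1, 10))) = Add(Rational(-9, 5), Rational(12, 5)) = Rational(3, 5))
Add(Function('s')(192), Mul(-1, E)) = Add(Rational(3, 5), Mul(-1, 4781986)) = Add(Rational(3, 5), -4781986) = Rational(-23909927, 5)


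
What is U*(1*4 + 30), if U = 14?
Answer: 476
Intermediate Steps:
U*(1*4 + 30) = 14*(1*4 + 30) = 14*(4 + 30) = 14*34 = 476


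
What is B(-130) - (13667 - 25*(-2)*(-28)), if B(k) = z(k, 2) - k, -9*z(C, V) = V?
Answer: -109235/9 ≈ -12137.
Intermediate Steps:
z(C, V) = -V/9
B(k) = -2/9 - k (B(k) = -⅑*2 - k = -2/9 - k)
B(-130) - (13667 - 25*(-2)*(-28)) = (-2/9 - 1*(-130)) - (13667 - 25*(-2)*(-28)) = (-2/9 + 130) - (13667 + 50*(-28)) = 1168/9 - (13667 - 1400) = 1168/9 - 1*12267 = 1168/9 - 12267 = -109235/9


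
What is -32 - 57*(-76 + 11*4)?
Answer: 1792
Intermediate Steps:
-32 - 57*(-76 + 11*4) = -32 - 57*(-76 + 44) = -32 - 57*(-32) = -32 + 1824 = 1792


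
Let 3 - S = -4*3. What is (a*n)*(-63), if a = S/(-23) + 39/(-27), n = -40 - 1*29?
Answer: -9114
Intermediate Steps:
S = 15 (S = 3 - (-4)*3 = 3 - 1*(-12) = 3 + 12 = 15)
n = -69 (n = -40 - 29 = -69)
a = -434/207 (a = 15/(-23) + 39/(-27) = 15*(-1/23) + 39*(-1/27) = -15/23 - 13/9 = -434/207 ≈ -2.0966)
(a*n)*(-63) = -434/207*(-69)*(-63) = (434/3)*(-63) = -9114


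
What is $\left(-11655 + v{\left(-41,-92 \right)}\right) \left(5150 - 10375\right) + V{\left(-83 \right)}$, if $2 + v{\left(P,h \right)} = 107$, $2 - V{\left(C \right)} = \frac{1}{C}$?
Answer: $\frac{5008946417}{83} \approx 6.0349 \cdot 10^{7}$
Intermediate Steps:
$V{\left(C \right)} = 2 - \frac{1}{C}$
$v{\left(P,h \right)} = 105$ ($v{\left(P,h \right)} = -2 + 107 = 105$)
$\left(-11655 + v{\left(-41,-92 \right)}\right) \left(5150 - 10375\right) + V{\left(-83 \right)} = \left(-11655 + 105\right) \left(5150 - 10375\right) + \left(2 - \frac{1}{-83}\right) = \left(-11550\right) \left(-5225\right) + \left(2 - - \frac{1}{83}\right) = 60348750 + \left(2 + \frac{1}{83}\right) = 60348750 + \frac{167}{83} = \frac{5008946417}{83}$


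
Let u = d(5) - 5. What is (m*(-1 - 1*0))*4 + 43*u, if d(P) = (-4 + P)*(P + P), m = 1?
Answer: 211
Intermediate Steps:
d(P) = 2*P*(-4 + P) (d(P) = (-4 + P)*(2*P) = 2*P*(-4 + P))
u = 5 (u = 2*5*(-4 + 5) - 5 = 2*5*1 - 5 = 10 - 5 = 5)
(m*(-1 - 1*0))*4 + 43*u = (1*(-1 - 1*0))*4 + 43*5 = (1*(-1 + 0))*4 + 215 = (1*(-1))*4 + 215 = -1*4 + 215 = -4 + 215 = 211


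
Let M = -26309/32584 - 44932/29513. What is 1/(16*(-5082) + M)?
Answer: -961651592/78196054770509 ≈ -1.2298e-5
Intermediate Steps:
M = -2240521805/961651592 (M = -26309*1/32584 - 44932*1/29513 = -26309/32584 - 44932/29513 = -2240521805/961651592 ≈ -2.3299)
1/(16*(-5082) + M) = 1/(16*(-5082) - 2240521805/961651592) = 1/(-81312 - 2240521805/961651592) = 1/(-78196054770509/961651592) = -961651592/78196054770509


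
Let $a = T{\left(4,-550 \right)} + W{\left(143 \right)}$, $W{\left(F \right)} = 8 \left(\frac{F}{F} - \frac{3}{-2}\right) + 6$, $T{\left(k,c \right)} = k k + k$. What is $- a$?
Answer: $-46$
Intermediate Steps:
$T{\left(k,c \right)} = k + k^{2}$ ($T{\left(k,c \right)} = k^{2} + k = k + k^{2}$)
$W{\left(F \right)} = 26$ ($W{\left(F \right)} = 8 \left(1 - - \frac{3}{2}\right) + 6 = 8 \left(1 + \frac{3}{2}\right) + 6 = 8 \cdot \frac{5}{2} + 6 = 20 + 6 = 26$)
$a = 46$ ($a = 4 \left(1 + 4\right) + 26 = 4 \cdot 5 + 26 = 20 + 26 = 46$)
$- a = \left(-1\right) 46 = -46$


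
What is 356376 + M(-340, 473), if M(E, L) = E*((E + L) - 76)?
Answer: 336996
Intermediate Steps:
M(E, L) = E*(-76 + E + L)
356376 + M(-340, 473) = 356376 - 340*(-76 - 340 + 473) = 356376 - 340*57 = 356376 - 19380 = 336996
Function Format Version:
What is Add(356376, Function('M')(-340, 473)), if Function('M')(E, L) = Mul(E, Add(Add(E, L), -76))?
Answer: 336996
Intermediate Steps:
Function('M')(E, L) = Mul(E, Add(-76, E, L))
Add(356376, Function('M')(-340, 473)) = Add(356376, Mul(-340, Add(-76, -340, 473))) = Add(356376, Mul(-340, 57)) = Add(356376, -19380) = 336996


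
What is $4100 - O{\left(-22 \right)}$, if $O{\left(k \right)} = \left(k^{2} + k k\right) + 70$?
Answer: $3062$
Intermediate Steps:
$O{\left(k \right)} = 70 + 2 k^{2}$ ($O{\left(k \right)} = \left(k^{2} + k^{2}\right) + 70 = 2 k^{2} + 70 = 70 + 2 k^{2}$)
$4100 - O{\left(-22 \right)} = 4100 - \left(70 + 2 \left(-22\right)^{2}\right) = 4100 - \left(70 + 2 \cdot 484\right) = 4100 - \left(70 + 968\right) = 4100 - 1038 = 3062$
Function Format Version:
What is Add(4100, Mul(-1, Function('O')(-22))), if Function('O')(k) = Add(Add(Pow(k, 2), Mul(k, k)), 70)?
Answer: 3062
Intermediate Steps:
Function('O')(k) = Add(70, Mul(2, Pow(k, 2))) (Function('O')(k) = Add(Add(Pow(k, 2), Pow(k, 2)), 70) = Add(Mul(2, Pow(k, 2)), 70) = Add(70, Mul(2, Pow(k, 2))))
Add(4100, Mul(-1, Function('O')(-22))) = Add(4100, Mul(-1, Add(70, Mul(2, Pow(-22, 2))))) = Add(4100, Mul(-1, Add(70, Mul(2, 484)))) = Add(4100, Mul(-1, Add(70, 968))) = Add(4100, Mul(-1, 1038)) = Add(4100, -1038) = 3062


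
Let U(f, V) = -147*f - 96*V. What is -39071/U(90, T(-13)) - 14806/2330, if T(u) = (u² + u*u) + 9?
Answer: -299032711/54221430 ≈ -5.5150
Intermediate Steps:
T(u) = 9 + 2*u² (T(u) = (u² + u²) + 9 = 2*u² + 9 = 9 + 2*u²)
-39071/U(90, T(-13)) - 14806/2330 = -39071/(-147*90 - 96*(9 + 2*(-13)²)) - 14806/2330 = -39071/(-13230 - 96*(9 + 2*169)) - 14806*1/2330 = -39071/(-13230 - 96*(9 + 338)) - 7403/1165 = -39071/(-13230 - 96*347) - 7403/1165 = -39071/(-13230 - 33312) - 7403/1165 = -39071/(-46542) - 7403/1165 = -39071*(-1/46542) - 7403/1165 = 39071/46542 - 7403/1165 = -299032711/54221430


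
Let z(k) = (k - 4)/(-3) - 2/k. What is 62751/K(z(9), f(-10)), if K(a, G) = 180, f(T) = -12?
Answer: 20917/60 ≈ 348.62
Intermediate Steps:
z(k) = 4/3 - 2/k - k/3 (z(k) = (-4 + k)*(-⅓) - 2/k = (4/3 - k/3) - 2/k = 4/3 - 2/k - k/3)
62751/K(z(9), f(-10)) = 62751/180 = 62751*(1/180) = 20917/60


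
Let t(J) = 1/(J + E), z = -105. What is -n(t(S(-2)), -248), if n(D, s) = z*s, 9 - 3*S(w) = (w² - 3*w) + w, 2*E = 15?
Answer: -26040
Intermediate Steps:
E = 15/2 (E = (½)*15 = 15/2 ≈ 7.5000)
S(w) = 3 - w²/3 + 2*w/3 (S(w) = 3 - ((w² - 3*w) + w)/3 = 3 - (w² - 2*w)/3 = 3 + (-w²/3 + 2*w/3) = 3 - w²/3 + 2*w/3)
t(J) = 1/(15/2 + J) (t(J) = 1/(J + 15/2) = 1/(15/2 + J))
n(D, s) = -105*s
-n(t(S(-2)), -248) = -(-105)*(-248) = -1*26040 = -26040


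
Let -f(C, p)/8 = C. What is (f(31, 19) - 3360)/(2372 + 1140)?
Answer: -451/439 ≈ -1.0273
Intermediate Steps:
f(C, p) = -8*C
(f(31, 19) - 3360)/(2372 + 1140) = (-8*31 - 3360)/(2372 + 1140) = (-248 - 3360)/3512 = -3608*1/3512 = -451/439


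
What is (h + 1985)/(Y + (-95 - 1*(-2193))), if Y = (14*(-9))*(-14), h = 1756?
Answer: 3741/3862 ≈ 0.96867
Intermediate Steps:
Y = 1764 (Y = -126*(-14) = 1764)
(h + 1985)/(Y + (-95 - 1*(-2193))) = (1756 + 1985)/(1764 + (-95 - 1*(-2193))) = 3741/(1764 + (-95 + 2193)) = 3741/(1764 + 2098) = 3741/3862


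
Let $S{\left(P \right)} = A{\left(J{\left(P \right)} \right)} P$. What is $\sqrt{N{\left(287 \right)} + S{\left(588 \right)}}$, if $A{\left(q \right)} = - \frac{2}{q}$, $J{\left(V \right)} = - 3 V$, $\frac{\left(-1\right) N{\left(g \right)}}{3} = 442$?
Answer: $\frac{2 i \sqrt{2982}}{3} \approx 36.405 i$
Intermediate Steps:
$N{\left(g \right)} = -1326$ ($N{\left(g \right)} = \left(-3\right) 442 = -1326$)
$S{\left(P \right)} = \frac{2}{3}$ ($S{\left(P \right)} = - \frac{2}{\left(-3\right) P} P = - 2 \left(- \frac{1}{3 P}\right) P = \frac{2}{3 P} P = \frac{2}{3}$)
$\sqrt{N{\left(287 \right)} + S{\left(588 \right)}} = \sqrt{-1326 + \frac{2}{3}} = \sqrt{- \frac{3976}{3}} = \frac{2 i \sqrt{2982}}{3}$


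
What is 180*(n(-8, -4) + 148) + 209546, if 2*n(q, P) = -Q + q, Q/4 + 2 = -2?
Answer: 236906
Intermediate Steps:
Q = -16 (Q = -8 + 4*(-2) = -8 - 8 = -16)
n(q, P) = 8 + q/2 (n(q, P) = (-1*(-16) + q)/2 = (16 + q)/2 = 8 + q/2)
180*(n(-8, -4) + 148) + 209546 = 180*((8 + (½)*(-8)) + 148) + 209546 = 180*((8 - 4) + 148) + 209546 = 180*(4 + 148) + 209546 = 180*152 + 209546 = 27360 + 209546 = 236906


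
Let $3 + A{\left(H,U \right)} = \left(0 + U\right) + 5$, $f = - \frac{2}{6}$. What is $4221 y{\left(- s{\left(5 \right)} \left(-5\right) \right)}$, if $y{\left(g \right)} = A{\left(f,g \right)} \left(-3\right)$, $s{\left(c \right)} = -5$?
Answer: $291249$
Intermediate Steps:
$f = - \frac{1}{3}$ ($f = \left(-2\right) \frac{1}{6} = - \frac{1}{3} \approx -0.33333$)
$A{\left(H,U \right)} = 2 + U$ ($A{\left(H,U \right)} = -3 + \left(\left(0 + U\right) + 5\right) = -3 + \left(U + 5\right) = -3 + \left(5 + U\right) = 2 + U$)
$y{\left(g \right)} = -6 - 3 g$ ($y{\left(g \right)} = \left(2 + g\right) \left(-3\right) = -6 - 3 g$)
$4221 y{\left(- s{\left(5 \right)} \left(-5\right) \right)} = 4221 \left(-6 - 3 \left(-1\right) \left(-5\right) \left(-5\right)\right) = 4221 \left(-6 - 3 \cdot 5 \left(-5\right)\right) = 4221 \left(-6 - -75\right) = 4221 \left(-6 + 75\right) = 4221 \cdot 69 = 291249$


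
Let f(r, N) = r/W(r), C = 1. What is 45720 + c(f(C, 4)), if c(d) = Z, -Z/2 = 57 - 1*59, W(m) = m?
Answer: 45724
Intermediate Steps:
Z = 4 (Z = -2*(57 - 1*59) = -2*(57 - 59) = -2*(-2) = 4)
f(r, N) = 1 (f(r, N) = r/r = 1)
c(d) = 4
45720 + c(f(C, 4)) = 45720 + 4 = 45724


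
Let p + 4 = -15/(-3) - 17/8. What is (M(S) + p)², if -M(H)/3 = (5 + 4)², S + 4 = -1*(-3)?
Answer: 3814209/64 ≈ 59597.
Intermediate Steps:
S = -1 (S = -4 - 1*(-3) = -4 + 3 = -1)
M(H) = -243 (M(H) = -3*(5 + 4)² = -3*9² = -3*81 = -243)
p = -9/8 (p = -4 + (-15/(-3) - 17/8) = -4 + (-15*(-⅓) - 17*⅛) = -4 + (5 - 17/8) = -4 + 23/8 = -9/8 ≈ -1.1250)
(M(S) + p)² = (-243 - 9/8)² = (-1953/8)² = 3814209/64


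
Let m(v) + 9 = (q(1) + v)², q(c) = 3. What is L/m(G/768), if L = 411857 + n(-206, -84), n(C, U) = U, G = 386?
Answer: 60718399488/481921 ≈ 1.2599e+5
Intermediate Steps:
m(v) = -9 + (3 + v)²
L = 411773 (L = 411857 - 84 = 411773)
L/m(G/768) = 411773/(((386/768)*(6 + 386/768))) = 411773/(((386*(1/768))*(6 + 386*(1/768)))) = 411773/((193*(6 + 193/384)/384)) = 411773/(((193/384)*(2497/384))) = 411773/(481921/147456) = 411773*(147456/481921) = 60718399488/481921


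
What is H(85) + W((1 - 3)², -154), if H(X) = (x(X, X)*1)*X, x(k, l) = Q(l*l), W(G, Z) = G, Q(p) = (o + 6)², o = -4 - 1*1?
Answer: 89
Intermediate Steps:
o = -5 (o = -4 - 1 = -5)
Q(p) = 1 (Q(p) = (-5 + 6)² = 1² = 1)
x(k, l) = 1
H(X) = X (H(X) = (1*1)*X = 1*X = X)
H(85) + W((1 - 3)², -154) = 85 + (1 - 3)² = 85 + (-2)² = 85 + 4 = 89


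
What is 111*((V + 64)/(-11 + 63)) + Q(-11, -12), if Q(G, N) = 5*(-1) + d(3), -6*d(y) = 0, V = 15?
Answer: 8509/52 ≈ 163.63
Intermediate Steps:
d(y) = 0 (d(y) = -⅙*0 = 0)
Q(G, N) = -5 (Q(G, N) = 5*(-1) + 0 = -5 + 0 = -5)
111*((V + 64)/(-11 + 63)) + Q(-11, -12) = 111*((15 + 64)/(-11 + 63)) - 5 = 111*(79/52) - 5 = 8769/52 - 5 = 8509/52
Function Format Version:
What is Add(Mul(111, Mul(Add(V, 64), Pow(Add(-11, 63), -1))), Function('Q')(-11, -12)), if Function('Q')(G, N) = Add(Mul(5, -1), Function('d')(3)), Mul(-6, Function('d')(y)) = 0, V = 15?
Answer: Rational(8509, 52) ≈ 163.63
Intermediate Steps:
Function('d')(y) = 0 (Function('d')(y) = Mul(Rational(-1, 6), 0) = 0)
Function('Q')(G, N) = -5 (Function('Q')(G, N) = Add(Mul(5, -1), 0) = Add(-5, 0) = -5)
Add(Mul(111, Mul(Add(V, 64), Pow(Add(-11, 63), -1))), Function('Q')(-11, -12)) = Add(Mul(111, Mul(Add(15, 64), Pow(Add(-11, 63), -1))), -5) = Add(Mul(111, Mul(79, Pow(52, -1))), -5) = Add(Mul(111, Mul(79, Rational(1, 52))), -5) = Add(Mul(111, Rational(79, 52)), -5) = Add(Rational(8769, 52), -5) = Rational(8509, 52)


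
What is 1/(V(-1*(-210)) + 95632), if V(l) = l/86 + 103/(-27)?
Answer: 1161/111027158 ≈ 1.0457e-5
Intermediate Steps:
V(l) = -103/27 + l/86 (V(l) = l*(1/86) + 103*(-1/27) = l/86 - 103/27 = -103/27 + l/86)
1/(V(-1*(-210)) + 95632) = 1/((-103/27 + (-1*(-210))/86) + 95632) = 1/((-103/27 + (1/86)*210) + 95632) = 1/((-103/27 + 105/43) + 95632) = 1/(-1594/1161 + 95632) = 1/(111027158/1161) = 1161/111027158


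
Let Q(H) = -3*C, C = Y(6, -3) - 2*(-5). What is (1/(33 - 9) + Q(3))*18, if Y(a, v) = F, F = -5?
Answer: -1077/4 ≈ -269.25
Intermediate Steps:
Y(a, v) = -5
C = 5 (C = -5 - 2*(-5) = -5 - 1*(-10) = -5 + 10 = 5)
Q(H) = -15 (Q(H) = -3*5 = -15)
(1/(33 - 9) + Q(3))*18 = (1/(33 - 9) - 15)*18 = (1/24 - 15)*18 = -359/24*18 = -1077/4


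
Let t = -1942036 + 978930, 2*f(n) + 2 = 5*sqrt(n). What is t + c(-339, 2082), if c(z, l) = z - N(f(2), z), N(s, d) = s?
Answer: -963444 - 5*sqrt(2)/2 ≈ -9.6345e+5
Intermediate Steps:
f(n) = -1 + 5*sqrt(n)/2 (f(n) = -1 + (5*sqrt(n))/2 = -1 + 5*sqrt(n)/2)
c(z, l) = 1 + z - 5*sqrt(2)/2 (c(z, l) = z - (-1 + 5*sqrt(2)/2) = z + (1 - 5*sqrt(2)/2) = 1 + z - 5*sqrt(2)/2)
t = -963106
t + c(-339, 2082) = -963106 + (1 - 339 - 5*sqrt(2)/2) = -963106 + (-338 - 5*sqrt(2)/2) = -963444 - 5*sqrt(2)/2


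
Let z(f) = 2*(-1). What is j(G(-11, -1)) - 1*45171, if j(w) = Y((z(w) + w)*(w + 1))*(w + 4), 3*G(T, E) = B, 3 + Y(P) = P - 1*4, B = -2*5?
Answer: -1219519/27 ≈ -45167.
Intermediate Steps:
z(f) = -2
B = -10
Y(P) = -7 + P (Y(P) = -3 + (P - 1*4) = -3 + (P - 4) = -3 + (-4 + P) = -7 + P)
G(T, E) = -10/3 (G(T, E) = (⅓)*(-10) = -10/3)
j(w) = (-7 + (1 + w)*(-2 + w))*(4 + w) (j(w) = (-7 + (-2 + w)*(w + 1))*(w + 4) = (-7 + (-2 + w)*(1 + w))*(4 + w) = (-7 + (1 + w)*(-2 + w))*(4 + w))
j(G(-11, -1)) - 1*45171 = (4 - 10/3)*(-9 + (-10/3)² - 1*(-10/3)) - 1*45171 = 2*(-9 + 100/9 + 10/3)/3 - 45171 = (⅔)*(49/9) - 45171 = 98/27 - 45171 = -1219519/27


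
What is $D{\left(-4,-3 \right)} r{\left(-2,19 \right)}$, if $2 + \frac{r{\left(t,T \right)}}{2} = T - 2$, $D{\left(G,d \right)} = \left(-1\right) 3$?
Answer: $-90$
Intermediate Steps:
$D{\left(G,d \right)} = -3$
$r{\left(t,T \right)} = -8 + 2 T$ ($r{\left(t,T \right)} = -4 + 2 \left(T - 2\right) = -4 + 2 \left(-2 + T\right) = -4 + \left(-4 + 2 T\right) = -8 + 2 T$)
$D{\left(-4,-3 \right)} r{\left(-2,19 \right)} = - 3 \left(-8 + 2 \cdot 19\right) = - 3 \left(-8 + 38\right) = \left(-3\right) 30 = -90$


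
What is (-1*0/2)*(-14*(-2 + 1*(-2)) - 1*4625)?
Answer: 0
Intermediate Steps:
(-1*0/2)*(-14*(-2 + 1*(-2)) - 1*4625) = (0*(½))*(-14*(-2 - 2) - 4625) = 0*(-14*(-4) - 4625) = 0*(56 - 4625) = 0*(-4569) = 0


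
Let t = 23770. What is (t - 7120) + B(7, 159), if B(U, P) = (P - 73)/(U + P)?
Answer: 1381993/83 ≈ 16651.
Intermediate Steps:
B(U, P) = (-73 + P)/(P + U)
(t - 7120) + B(7, 159) = (23770 - 7120) + (-73 + 159)/(159 + 7) = 16650 + 86/166 = 16650 + (1/166)*86 = 16650 + 43/83 = 1381993/83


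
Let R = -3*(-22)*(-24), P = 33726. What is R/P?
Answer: -24/511 ≈ -0.046967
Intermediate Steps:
R = -1584 (R = 66*(-24) = -1584)
R/P = -1584/33726 = -1584*1/33726 = -24/511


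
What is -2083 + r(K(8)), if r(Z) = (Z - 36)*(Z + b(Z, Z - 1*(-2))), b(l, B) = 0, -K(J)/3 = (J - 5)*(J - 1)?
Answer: 4154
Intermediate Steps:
K(J) = -3*(-1 + J)*(-5 + J) (K(J) = -3*(J - 5)*(J - 1) = -3*(-5 + J)*(-1 + J) = -3*(-1 + J)*(-5 + J))
r(Z) = Z*(-36 + Z) (r(Z) = (Z - 36)*(Z + 0) = (-36 + Z)*Z = Z*(-36 + Z))
-2083 + r(K(8)) = -2083 + (-15 - 3*8² + 18*8)*(-36 + (-15 - 3*8² + 18*8)) = -2083 + (-15 - 3*64 + 144)*(-36 + (-15 - 3*64 + 144)) = -2083 + (-15 - 192 + 144)*(-36 + (-15 - 192 + 144)) = -2083 - 63*(-36 - 63) = -2083 - 63*(-99) = -2083 + 6237 = 4154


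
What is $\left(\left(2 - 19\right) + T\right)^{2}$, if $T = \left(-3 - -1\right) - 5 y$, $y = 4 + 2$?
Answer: $2401$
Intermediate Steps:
$y = 6$
$T = -32$ ($T = \left(-3 - -1\right) - 30 = \left(-3 + 1\right) - 30 = -2 - 30 = -32$)
$\left(\left(2 - 19\right) + T\right)^{2} = \left(\left(2 - 19\right) - 32\right)^{2} = \left(-17 - 32\right)^{2} = \left(-49\right)^{2} = 2401$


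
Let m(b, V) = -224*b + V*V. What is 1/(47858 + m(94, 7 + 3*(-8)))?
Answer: 1/27091 ≈ 3.6913e-5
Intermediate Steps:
m(b, V) = V**2 - 224*b (m(b, V) = -224*b + V**2 = V**2 - 224*b)
1/(47858 + m(94, 7 + 3*(-8))) = 1/(47858 + ((7 + 3*(-8))**2 - 224*94)) = 1/(47858 + ((7 - 24)**2 - 21056)) = 1/(47858 + ((-17)**2 - 21056)) = 1/(47858 + (289 - 21056)) = 1/(47858 - 20767) = 1/27091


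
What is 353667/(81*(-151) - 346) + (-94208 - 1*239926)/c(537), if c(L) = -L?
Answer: 1337494713/2251283 ≈ 594.10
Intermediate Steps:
353667/(81*(-151) - 346) + (-94208 - 1*239926)/c(537) = 353667/(81*(-151) - 346) + (-94208 - 1*239926)/((-1*537)) = 353667/(-12231 - 346) + (-94208 - 239926)/(-537) = 353667/(-12577) - 334134*(-1/537) = 353667*(-1/12577) + 111378/179 = -353667/12577 + 111378/179 = 1337494713/2251283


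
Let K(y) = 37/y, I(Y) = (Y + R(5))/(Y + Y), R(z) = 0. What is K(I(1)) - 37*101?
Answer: -3663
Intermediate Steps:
I(Y) = ½ (I(Y) = (Y + 0)/(Y + Y) = Y/((2*Y)) = Y*(1/(2*Y)) = ½)
K(I(1)) - 37*101 = 37/(½) - 37*101 = 37*2 - 3737 = 74 - 3737 = -3663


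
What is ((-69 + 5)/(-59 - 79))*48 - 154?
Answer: -3030/23 ≈ -131.74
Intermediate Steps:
((-69 + 5)/(-59 - 79))*48 - 154 = -64/(-138)*48 - 154 = -64*(-1/138)*48 - 154 = (32/69)*48 - 154 = 512/23 - 154 = -3030/23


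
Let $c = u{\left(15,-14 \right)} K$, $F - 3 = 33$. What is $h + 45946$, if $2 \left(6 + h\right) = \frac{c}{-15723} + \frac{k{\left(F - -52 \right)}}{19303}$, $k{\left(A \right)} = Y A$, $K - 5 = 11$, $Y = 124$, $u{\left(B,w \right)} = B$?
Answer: $\frac{4647640859396}{101167023} \approx 45940.0$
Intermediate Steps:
$F = 36$ ($F = 3 + 33 = 36$)
$K = 16$ ($K = 5 + 11 = 16$)
$k{\left(A \right)} = 124 A$
$c = 240$ ($c = 15 \cdot 16 = 240$)
$h = - \frac{579179362}{101167023}$ ($h = -6 + \frac{\frac{240}{-15723} + \frac{124 \left(36 - -52\right)}{19303}}{2} = -6 + \frac{240 \left(- \frac{1}{15723}\right) + 124 \left(36 + 52\right) \frac{1}{19303}}{2} = -6 + \frac{- \frac{80}{5241} + 124 \cdot 88 \cdot \frac{1}{19303}}{2} = -6 + \frac{- \frac{80}{5241} + 10912 \cdot \frac{1}{19303}}{2} = -6 + \frac{- \frac{80}{5241} + \frac{10912}{19303}}{2} = -6 + \frac{1}{2} \cdot \frac{55645552}{101167023} = -6 + \frac{27822776}{101167023} = - \frac{579179362}{101167023} \approx -5.725$)
$h + 45946 = - \frac{579179362}{101167023} + 45946 = \frac{4647640859396}{101167023}$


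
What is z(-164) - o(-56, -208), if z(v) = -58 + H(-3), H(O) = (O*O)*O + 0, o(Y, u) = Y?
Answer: -29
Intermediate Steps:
H(O) = O**3 (H(O) = O**2*O + 0 = O**3 + 0 = O**3)
z(v) = -85 (z(v) = -58 + (-3)**3 = -58 - 27 = -85)
z(-164) - o(-56, -208) = -85 - 1*(-56) = -85 + 56 = -29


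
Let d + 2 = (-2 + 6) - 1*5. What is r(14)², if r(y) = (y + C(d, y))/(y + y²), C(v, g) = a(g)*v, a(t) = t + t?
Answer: ⅑ ≈ 0.11111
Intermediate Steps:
a(t) = 2*t
d = -3 (d = -2 + ((-2 + 6) - 1*5) = -2 + (4 - 5) = -2 - 1 = -3)
C(v, g) = 2*g*v (C(v, g) = (2*g)*v = 2*g*v)
r(y) = -5*y/(y + y²) (r(y) = (y + 2*y*(-3))/(y + y²) = (y - 6*y)/(y + y²) = (-5*y)/(y + y²) = -5*y/(y + y²))
r(14)² = (-5/(1 + 14))² = (-5/15)² = (-5*1/15)² = (-⅓)² = ⅑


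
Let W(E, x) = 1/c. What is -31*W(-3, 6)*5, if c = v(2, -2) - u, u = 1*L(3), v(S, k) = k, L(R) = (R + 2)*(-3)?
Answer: -155/13 ≈ -11.923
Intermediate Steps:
L(R) = -6 - 3*R (L(R) = (2 + R)*(-3) = -6 - 3*R)
u = -15 (u = 1*(-6 - 3*3) = 1*(-6 - 9) = 1*(-15) = -15)
c = 13 (c = -2 - 1*(-15) = -2 + 15 = 13)
W(E, x) = 1/13
-31*W(-3, 6)*5 = -31*1/13*5 = -31/13*5 = -155/13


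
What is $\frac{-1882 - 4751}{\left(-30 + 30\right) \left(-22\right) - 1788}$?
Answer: $\frac{2211}{596} \approx 3.7097$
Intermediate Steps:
$\frac{-1882 - 4751}{\left(-30 + 30\right) \left(-22\right) - 1788} = - \frac{6633}{0 \left(-22\right) - 1788} = - \frac{6633}{0 - 1788} = - \frac{6633}{-1788} = \left(-6633\right) \left(- \frac{1}{1788}\right) = \frac{2211}{596}$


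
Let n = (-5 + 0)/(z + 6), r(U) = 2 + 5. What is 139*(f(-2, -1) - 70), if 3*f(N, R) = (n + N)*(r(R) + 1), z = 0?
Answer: -97022/9 ≈ -10780.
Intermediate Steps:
r(U) = 7
n = -5/6 (n = (-5 + 0)/(0 + 6) = -5/6 ≈ -0.83333)
f(N, R) = -20/9 + 8*N/3 (f(N, R) = ((-5/6 + N)*(7 + 1))/3 = ((-5/6 + N)*8)/3 = (-20/3 + 8*N)/3 = -20/9 + 8*N/3)
139*(f(-2, -1) - 70) = 139*((-20/9 + (8/3)*(-2)) - 70) = 139*((-20/9 - 16/3) - 70) = 139*(-68/9 - 70) = 139*(-698/9) = -97022/9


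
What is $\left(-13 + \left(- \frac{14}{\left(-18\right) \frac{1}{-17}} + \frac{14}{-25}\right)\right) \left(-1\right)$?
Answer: $\frac{6026}{225} \approx 26.782$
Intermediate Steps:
$\left(-13 + \left(- \frac{14}{\left(-18\right) \frac{1}{-17}} + \frac{14}{-25}\right)\right) \left(-1\right) = \left(-13 + \left(- \frac{14}{\left(-18\right) \left(- \frac{1}{17}\right)} + 14 \left(- \frac{1}{25}\right)\right)\right) \left(-1\right) = \left(-13 - \left(\frac{14}{25} + \frac{14}{\frac{18}{17}}\right)\right) \left(-1\right) = \left(-13 - \frac{3101}{225}\right) \left(-1\right) = \left(- \frac{6026}{225}\right) \left(-1\right) = \frac{6026}{225}$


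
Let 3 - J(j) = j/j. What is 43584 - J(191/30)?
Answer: 43582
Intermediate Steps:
J(j) = 2 (J(j) = 3 - j/j = 3 - 1*1 = 3 - 1 = 2)
43584 - J(191/30) = 43584 - 1*2 = 43584 - 2 = 43582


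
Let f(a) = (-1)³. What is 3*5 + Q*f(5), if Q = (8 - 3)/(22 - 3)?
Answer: 280/19 ≈ 14.737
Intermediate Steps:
f(a) = -1
Q = 5/19 ≈ 0.26316
3*5 + Q*f(5) = 3*5 + (5/19)*(-1) = 15 - 5/19 = 280/19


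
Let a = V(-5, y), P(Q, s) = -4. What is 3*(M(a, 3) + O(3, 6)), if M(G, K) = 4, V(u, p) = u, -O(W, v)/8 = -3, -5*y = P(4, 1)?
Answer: 84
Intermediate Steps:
y = ⅘ (y = -⅕*(-4) = ⅘ ≈ 0.80000)
O(W, v) = 24 (O(W, v) = -8*(-3) = 24)
a = -5
3*(M(a, 3) + O(3, 6)) = 3*(4 + 24) = 3*28 = 84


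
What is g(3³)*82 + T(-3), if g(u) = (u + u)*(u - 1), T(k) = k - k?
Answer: 115128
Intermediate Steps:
T(k) = 0
g(u) = 2*u*(-1 + u) (g(u) = (2*u)*(-1 + u) = 2*u*(-1 + u))
g(3³)*82 + T(-3) = (2*3³*(-1 + 3³))*82 + 0 = (2*27*(-1 + 27))*82 + 0 = (2*27*26)*82 + 0 = 1404*82 + 0 = 115128 + 0 = 115128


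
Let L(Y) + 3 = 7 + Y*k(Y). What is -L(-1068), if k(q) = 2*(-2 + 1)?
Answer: -2140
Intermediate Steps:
k(q) = -2 (k(q) = 2*(-1) = -2)
L(Y) = 4 - 2*Y (L(Y) = -3 + (7 + Y*(-2)) = -3 + (7 - 2*Y) = 4 - 2*Y)
-L(-1068) = -(4 - 2*(-1068)) = -(4 + 2136) = -1*2140 = -2140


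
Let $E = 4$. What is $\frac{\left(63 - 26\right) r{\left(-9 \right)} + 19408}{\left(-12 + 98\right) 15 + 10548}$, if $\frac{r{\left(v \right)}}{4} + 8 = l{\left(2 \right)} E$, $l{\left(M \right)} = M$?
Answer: $\frac{9704}{5919} \approx 1.6395$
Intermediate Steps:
$r{\left(v \right)} = 0$ ($r{\left(v \right)} = -32 + 4 \cdot 2 \cdot 4 = -32 + 4 \cdot 8 = -32 + 32 = 0$)
$\frac{\left(63 - 26\right) r{\left(-9 \right)} + 19408}{\left(-12 + 98\right) 15 + 10548} = \frac{\left(63 - 26\right) 0 + 19408}{\left(-12 + 98\right) 15 + 10548} = \frac{\left(63 - 26\right) 0 + 19408}{86 \cdot 15 + 10548} = \frac{37 \cdot 0 + 19408}{1290 + 10548} = \frac{0 + 19408}{11838} = 19408 \cdot \frac{1}{11838} = \frac{9704}{5919}$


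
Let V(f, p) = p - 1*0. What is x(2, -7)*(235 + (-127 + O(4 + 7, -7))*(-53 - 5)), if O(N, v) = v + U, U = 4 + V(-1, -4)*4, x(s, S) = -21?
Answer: -182763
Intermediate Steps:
V(f, p) = p (V(f, p) = p + 0 = p)
U = -12 (U = 4 - 4*4 = 4 - 16 = -12)
O(N, v) = -12 + v (O(N, v) = v - 12 = -12 + v)
x(2, -7)*(235 + (-127 + O(4 + 7, -7))*(-53 - 5)) = -21*(235 + (-127 + (-12 - 7))*(-53 - 5)) = -21*(235 + (-127 - 19)*(-58)) = -21*(235 - 146*(-58)) = -21*(235 + 8468) = -21*8703 = -182763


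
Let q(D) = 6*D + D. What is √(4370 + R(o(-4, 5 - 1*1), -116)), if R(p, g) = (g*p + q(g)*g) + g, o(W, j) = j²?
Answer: √96590 ≈ 310.79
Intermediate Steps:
q(D) = 7*D
R(p, g) = g + 7*g² + g*p (R(p, g) = (g*p + (7*g)*g) + g = (g*p + 7*g²) + g = (7*g² + g*p) + g = g + 7*g² + g*p)
√(4370 + R(o(-4, 5 - 1*1), -116)) = √(4370 - 116*(1 + (5 - 1*1)² + 7*(-116))) = √(4370 - 116*(1 + (5 - 1)² - 812)) = √(4370 - 116*(1 + 4² - 812)) = √(4370 - 116*(1 + 16 - 812)) = √(4370 - 116*(-795)) = √(4370 + 92220) = √96590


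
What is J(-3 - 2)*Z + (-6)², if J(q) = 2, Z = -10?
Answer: 16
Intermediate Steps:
J(-3 - 2)*Z + (-6)² = 2*(-10) + (-6)² = -20 + 36 = 16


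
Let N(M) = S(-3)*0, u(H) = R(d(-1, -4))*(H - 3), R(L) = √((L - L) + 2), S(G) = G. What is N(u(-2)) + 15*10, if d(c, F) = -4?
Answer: 150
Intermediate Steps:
R(L) = √2 (R(L) = √(0 + 2) = √2)
u(H) = √2*(-3 + H) (u(H) = √2*(H - 3) = √2*(-3 + H))
N(M) = 0 (N(M) = -3*0 = 0)
N(u(-2)) + 15*10 = 0 + 15*10 = 0 + 150 = 150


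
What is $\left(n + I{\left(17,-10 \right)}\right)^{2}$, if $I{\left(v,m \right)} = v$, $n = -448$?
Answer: $185761$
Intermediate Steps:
$\left(n + I{\left(17,-10 \right)}\right)^{2} = \left(-448 + 17\right)^{2} = \left(-431\right)^{2} = 185761$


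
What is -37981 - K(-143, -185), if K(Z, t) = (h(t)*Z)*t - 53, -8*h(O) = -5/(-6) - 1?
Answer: -1846999/48 ≈ -38479.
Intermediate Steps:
h(O) = 1/48 (h(O) = -(-5/(-6) - 1)/8 = -(-5*(-1/6) - 1)/8 = -(5/6 - 1)/8 = -1/8*(-1/6) = 1/48)
K(Z, t) = -53 + Z*t/48 (K(Z, t) = (Z/48)*t - 53 = Z*t/48 - 53 = -53 + Z*t/48)
-37981 - K(-143, -185) = -37981 - (-53 + (1/48)*(-143)*(-185)) = -37981 - (-53 + 26455/48) = -37981 - 1*23911/48 = -37981 - 23911/48 = -1846999/48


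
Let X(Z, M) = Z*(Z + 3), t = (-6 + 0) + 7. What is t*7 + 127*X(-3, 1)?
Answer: 7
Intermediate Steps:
t = 1 (t = -6 + 7 = 1)
X(Z, M) = Z*(3 + Z)
t*7 + 127*X(-3, 1) = 1*7 + 127*(-3*(3 - 3)) = 7 + 127*(-3*0) = 7 + 127*0 = 7 + 0 = 7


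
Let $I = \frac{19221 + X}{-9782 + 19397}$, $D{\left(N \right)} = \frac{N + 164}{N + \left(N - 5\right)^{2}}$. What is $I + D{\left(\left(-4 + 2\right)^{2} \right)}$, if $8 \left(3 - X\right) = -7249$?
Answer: $\frac{2745553}{76920} \approx 35.694$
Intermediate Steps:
$X = \frac{7273}{8}$ ($X = 3 - - \frac{7249}{8} = 3 + \frac{7249}{8} = \frac{7273}{8} \approx 909.13$)
$D{\left(N \right)} = \frac{164 + N}{N + \left(-5 + N\right)^{2}}$
$I = \frac{161041}{76920}$ ($I = \frac{19221 + \frac{7273}{8}}{-9782 + 19397} = \frac{161041}{8 \cdot 9615} = \frac{161041}{8} \cdot \frac{1}{9615} = \frac{161041}{76920} \approx 2.0936$)
$I + D{\left(\left(-4 + 2\right)^{2} \right)} = \frac{161041}{76920} + \frac{164 + \left(-4 + 2\right)^{2}}{\left(-4 + 2\right)^{2} + \left(-5 + \left(-4 + 2\right)^{2}\right)^{2}} = \frac{161041}{76920} + \frac{164 + \left(-2\right)^{2}}{\left(-2\right)^{2} + \left(-5 + \left(-2\right)^{2}\right)^{2}} = \frac{161041}{76920} + \frac{164 + 4}{4 + \left(-5 + 4\right)^{2}} = \frac{161041}{76920} + \frac{1}{4 + \left(-1\right)^{2}} \cdot 168 = \frac{161041}{76920} + \frac{1}{4 + 1} \cdot 168 = \frac{161041}{76920} + \frac{1}{5} \cdot 168 = \frac{161041}{76920} + \frac{168}{5} = \frac{2745553}{76920}$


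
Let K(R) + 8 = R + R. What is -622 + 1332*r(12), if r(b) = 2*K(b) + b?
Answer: 57986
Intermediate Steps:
K(R) = -8 + 2*R (K(R) = -8 + (R + R) = -8 + 2*R)
r(b) = -16 + 5*b (r(b) = 2*(-8 + 2*b) + b = (-16 + 4*b) + b = -16 + 5*b)
-622 + 1332*r(12) = -622 + 1332*(-16 + 5*12) = -622 + 1332*(-16 + 60) = -622 + 1332*44 = -622 + 58608 = 57986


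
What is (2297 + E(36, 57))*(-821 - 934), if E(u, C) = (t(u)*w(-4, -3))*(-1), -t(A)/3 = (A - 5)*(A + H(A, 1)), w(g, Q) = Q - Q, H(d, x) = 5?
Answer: -4031235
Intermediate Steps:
w(g, Q) = 0
t(A) = -3*(-5 + A)*(5 + A) (t(A) = -3*(A - 5)*(A + 5) = -3*(-5 + A)*(5 + A))
E(u, C) = 0 (E(u, C) = ((75 - 3*u²)*0)*(-1) = 0*(-1) = 0)
(2297 + E(36, 57))*(-821 - 934) = (2297 + 0)*(-821 - 934) = 2297*(-1755) = -4031235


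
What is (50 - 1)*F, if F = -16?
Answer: -784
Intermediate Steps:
(50 - 1)*F = (50 - 1)*(-16) = 49*(-16) = -784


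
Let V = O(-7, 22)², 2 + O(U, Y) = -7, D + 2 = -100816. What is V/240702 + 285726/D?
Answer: -3820369633/1348171902 ≈ -2.8337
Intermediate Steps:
D = -100818 (D = -2 - 100816 = -100818)
O(U, Y) = -9 (O(U, Y) = -2 - 7 = -9)
V = 81 (V = (-9)² = 81)
V/240702 + 285726/D = 81/240702 + 285726/(-100818) = 81*(1/240702) + 285726*(-1/100818) = 27/80234 - 47621/16803 = -3820369633/1348171902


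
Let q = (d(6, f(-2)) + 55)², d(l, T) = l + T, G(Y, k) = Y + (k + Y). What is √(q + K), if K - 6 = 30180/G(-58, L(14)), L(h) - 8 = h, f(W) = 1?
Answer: 2*√1948855/47 ≈ 59.405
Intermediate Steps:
L(h) = 8 + h
G(Y, k) = k + 2*Y (G(Y, k) = Y + (Y + k) = k + 2*Y)
K = -14808/47 (K = 6 + 30180/((8 + 14) + 2*(-58)) = 6 + 30180/(22 - 116) = 6 + 30180/(-94) = 6 + 30180*(-1/94) = 6 - 15090/47 = -14808/47 ≈ -315.06)
d(l, T) = T + l
q = 3844 (q = ((1 + 6) + 55)² = (7 + 55)² = 62² = 3844)
√(q + K) = √(3844 - 14808/47) = √(165860/47) = 2*√1948855/47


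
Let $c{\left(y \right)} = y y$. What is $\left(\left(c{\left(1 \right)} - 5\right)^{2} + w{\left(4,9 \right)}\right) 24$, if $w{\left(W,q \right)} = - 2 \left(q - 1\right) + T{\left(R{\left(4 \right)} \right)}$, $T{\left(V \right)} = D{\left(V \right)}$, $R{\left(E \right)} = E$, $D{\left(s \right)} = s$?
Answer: $96$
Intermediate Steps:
$T{\left(V \right)} = V$
$c{\left(y \right)} = y^{2}$
$w{\left(W,q \right)} = 6 - 2 q$ ($w{\left(W,q \right)} = - 2 \left(q - 1\right) + 4 = - 2 \left(-1 + q\right) + 4 = \left(2 - 2 q\right) + 4 = 6 - 2 q$)
$\left(\left(c{\left(1 \right)} - 5\right)^{2} + w{\left(4,9 \right)}\right) 24 = \left(\left(1^{2} - 5\right)^{2} + \left(6 - 18\right)\right) 24 = \left(\left(1 - 5\right)^{2} + \left(6 - 18\right)\right) 24 = \left(\left(-4\right)^{2} - 12\right) 24 = \left(16 - 12\right) 24 = 4 \cdot 24 = 96$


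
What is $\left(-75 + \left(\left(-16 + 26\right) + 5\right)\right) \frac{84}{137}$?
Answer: $- \frac{5040}{137} \approx -36.788$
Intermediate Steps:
$\left(-75 + \left(\left(-16 + 26\right) + 5\right)\right) \frac{84}{137} = \left(-75 + \left(10 + 5\right)\right) 84 \cdot \frac{1}{137} = \left(-75 + 15\right) \frac{84}{137} = \left(-60\right) \frac{84}{137} = - \frac{5040}{137}$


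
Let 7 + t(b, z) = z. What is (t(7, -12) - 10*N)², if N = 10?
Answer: 14161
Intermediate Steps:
t(b, z) = -7 + z
(t(7, -12) - 10*N)² = ((-7 - 12) - 10*10)² = (-19 - 100)² = (-119)² = 14161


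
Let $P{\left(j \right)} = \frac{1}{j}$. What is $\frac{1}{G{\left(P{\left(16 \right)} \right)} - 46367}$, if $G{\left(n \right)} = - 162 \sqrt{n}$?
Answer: $- \frac{2}{92815} \approx -2.1548 \cdot 10^{-5}$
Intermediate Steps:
$\frac{1}{G{\left(P{\left(16 \right)} \right)} - 46367} = \frac{1}{- 162 \sqrt{\frac{1}{16}} - 46367} = \frac{1}{- \frac{162}{4} - 46367} = \frac{1}{\left(-162\right) \frac{1}{4} - 46367} = \frac{1}{- \frac{81}{2} - 46367} = \frac{1}{- \frac{92815}{2}} = - \frac{2}{92815}$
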